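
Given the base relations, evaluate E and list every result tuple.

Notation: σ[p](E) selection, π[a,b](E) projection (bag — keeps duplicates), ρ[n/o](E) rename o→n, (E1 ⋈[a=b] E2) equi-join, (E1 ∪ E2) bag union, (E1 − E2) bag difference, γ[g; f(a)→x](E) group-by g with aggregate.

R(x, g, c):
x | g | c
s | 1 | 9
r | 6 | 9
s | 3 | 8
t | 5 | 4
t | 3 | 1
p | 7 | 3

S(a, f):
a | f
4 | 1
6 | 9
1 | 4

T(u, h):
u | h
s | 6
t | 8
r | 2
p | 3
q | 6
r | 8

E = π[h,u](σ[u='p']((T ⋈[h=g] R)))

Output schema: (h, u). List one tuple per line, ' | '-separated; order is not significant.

Row counts bottom-up:
  T → 6
  R → 6
  (T ⋈[h=g] R) → 4
  σ[u='p']((T ⋈[h=g] R)) → 2
  π[h,u](σ[u='p']((T ⋈[h=g] R))) → 2

== RESULT ==
h | u
3 | p
3 | p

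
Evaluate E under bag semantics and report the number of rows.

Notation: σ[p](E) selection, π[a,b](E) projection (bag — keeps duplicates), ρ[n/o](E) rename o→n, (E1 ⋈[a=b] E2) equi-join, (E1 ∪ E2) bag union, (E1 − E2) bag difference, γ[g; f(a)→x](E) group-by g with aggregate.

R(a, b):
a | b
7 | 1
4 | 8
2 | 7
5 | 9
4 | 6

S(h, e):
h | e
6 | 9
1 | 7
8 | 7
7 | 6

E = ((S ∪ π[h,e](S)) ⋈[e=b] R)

Subexpression sizes:
  S → 4
  S → 4
  π[h,e](S) → 4
  (S ∪ π[h,e](S)) → 8
  R → 5
  ((S ∪ π[h,e](S)) ⋈[e=b] R) → 8

|E| = 8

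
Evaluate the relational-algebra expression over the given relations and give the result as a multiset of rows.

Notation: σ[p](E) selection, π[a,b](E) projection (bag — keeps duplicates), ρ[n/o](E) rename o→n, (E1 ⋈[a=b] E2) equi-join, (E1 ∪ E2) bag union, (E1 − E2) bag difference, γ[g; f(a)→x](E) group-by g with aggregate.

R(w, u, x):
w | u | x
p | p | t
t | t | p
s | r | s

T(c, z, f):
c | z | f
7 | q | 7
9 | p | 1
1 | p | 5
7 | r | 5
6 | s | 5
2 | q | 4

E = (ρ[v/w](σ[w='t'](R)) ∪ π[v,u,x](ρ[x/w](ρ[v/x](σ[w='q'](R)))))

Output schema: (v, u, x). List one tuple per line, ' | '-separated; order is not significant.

Subexpression sizes:
  R → 3
  σ[w='t'](R) → 1
  ρ[v/w](σ[w='t'](R)) → 1
  R → 3
  σ[w='q'](R) → 0
  ρ[v/x](σ[w='q'](R)) → 0
  ρ[x/w](ρ[v/x](σ[w='q'](R))) → 0
  π[v,u,x](ρ[x/w](ρ[v/x](σ[w='q'](R)))) → 0
  (ρ[v/w](σ[w='t'](R)) ∪ π[v,u,x](ρ[x/w](ρ[v/x](σ[w='q'](R))))) → 1

== RESULT ==
v | u | x
t | t | p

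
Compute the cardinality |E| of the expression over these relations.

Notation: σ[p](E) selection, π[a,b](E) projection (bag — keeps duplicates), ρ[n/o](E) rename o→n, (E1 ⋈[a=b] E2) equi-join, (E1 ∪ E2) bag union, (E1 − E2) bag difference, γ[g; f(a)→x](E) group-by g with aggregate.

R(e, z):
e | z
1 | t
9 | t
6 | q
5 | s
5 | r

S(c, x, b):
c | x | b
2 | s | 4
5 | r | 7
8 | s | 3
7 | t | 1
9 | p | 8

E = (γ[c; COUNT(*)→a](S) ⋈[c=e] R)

Stepwise |·|:
  S → 5
  γ[c; COUNT(*)→a](S) → 5
  R → 5
  (γ[c; COUNT(*)→a](S) ⋈[c=e] R) → 3

|E| = 3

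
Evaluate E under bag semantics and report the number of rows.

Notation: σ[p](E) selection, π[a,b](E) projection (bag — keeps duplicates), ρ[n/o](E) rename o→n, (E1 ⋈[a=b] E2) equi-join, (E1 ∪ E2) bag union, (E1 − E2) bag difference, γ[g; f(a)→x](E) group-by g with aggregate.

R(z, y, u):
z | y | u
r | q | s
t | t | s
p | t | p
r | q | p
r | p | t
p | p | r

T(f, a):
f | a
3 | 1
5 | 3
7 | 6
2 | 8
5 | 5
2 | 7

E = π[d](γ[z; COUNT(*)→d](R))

Subexpression sizes:
  R → 6
  γ[z; COUNT(*)→d](R) → 3
  π[d](γ[z; COUNT(*)→d](R)) → 3

|E| = 3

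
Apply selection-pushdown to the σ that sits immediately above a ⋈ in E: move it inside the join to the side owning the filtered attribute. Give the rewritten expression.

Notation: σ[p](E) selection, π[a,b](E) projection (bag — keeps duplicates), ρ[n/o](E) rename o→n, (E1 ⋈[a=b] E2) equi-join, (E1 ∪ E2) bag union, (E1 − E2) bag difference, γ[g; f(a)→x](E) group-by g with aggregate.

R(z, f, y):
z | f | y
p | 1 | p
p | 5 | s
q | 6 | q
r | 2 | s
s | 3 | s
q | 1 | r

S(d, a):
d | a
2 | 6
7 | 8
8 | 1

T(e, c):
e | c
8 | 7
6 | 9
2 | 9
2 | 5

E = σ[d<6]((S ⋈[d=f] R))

σ filters on d, owned by the left side.
E' = (σ[d<6](S) ⋈[d=f] R)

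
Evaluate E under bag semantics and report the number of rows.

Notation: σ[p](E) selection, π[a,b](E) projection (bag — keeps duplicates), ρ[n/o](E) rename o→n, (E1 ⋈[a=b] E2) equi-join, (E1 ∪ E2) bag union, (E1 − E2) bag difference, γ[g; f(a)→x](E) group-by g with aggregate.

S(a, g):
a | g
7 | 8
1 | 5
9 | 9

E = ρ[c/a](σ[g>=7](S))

Row counts bottom-up:
  S → 3
  σ[g>=7](S) → 2
  ρ[c/a](σ[g>=7](S)) → 2

|E| = 2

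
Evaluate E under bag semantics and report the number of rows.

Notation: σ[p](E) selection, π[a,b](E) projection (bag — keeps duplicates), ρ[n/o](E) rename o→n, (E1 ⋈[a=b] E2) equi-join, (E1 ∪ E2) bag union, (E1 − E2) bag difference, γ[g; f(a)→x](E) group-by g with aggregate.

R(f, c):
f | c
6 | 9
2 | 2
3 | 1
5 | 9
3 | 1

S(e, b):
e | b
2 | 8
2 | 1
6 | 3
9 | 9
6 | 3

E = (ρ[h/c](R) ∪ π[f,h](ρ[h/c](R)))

Subexpression sizes:
  R → 5
  ρ[h/c](R) → 5
  R → 5
  ρ[h/c](R) → 5
  π[f,h](ρ[h/c](R)) → 5
  (ρ[h/c](R) ∪ π[f,h](ρ[h/c](R))) → 10

|E| = 10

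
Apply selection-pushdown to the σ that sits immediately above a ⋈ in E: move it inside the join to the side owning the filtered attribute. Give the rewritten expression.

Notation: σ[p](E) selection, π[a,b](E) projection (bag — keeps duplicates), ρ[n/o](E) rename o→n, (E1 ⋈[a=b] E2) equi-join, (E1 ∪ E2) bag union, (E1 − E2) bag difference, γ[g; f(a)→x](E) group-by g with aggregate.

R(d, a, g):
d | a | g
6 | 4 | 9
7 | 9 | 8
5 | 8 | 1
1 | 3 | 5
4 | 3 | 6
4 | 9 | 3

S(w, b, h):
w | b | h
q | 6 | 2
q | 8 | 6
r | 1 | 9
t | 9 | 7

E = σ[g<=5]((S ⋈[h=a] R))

σ filters on g, owned by the right side.
E' = (S ⋈[h=a] σ[g<=5](R))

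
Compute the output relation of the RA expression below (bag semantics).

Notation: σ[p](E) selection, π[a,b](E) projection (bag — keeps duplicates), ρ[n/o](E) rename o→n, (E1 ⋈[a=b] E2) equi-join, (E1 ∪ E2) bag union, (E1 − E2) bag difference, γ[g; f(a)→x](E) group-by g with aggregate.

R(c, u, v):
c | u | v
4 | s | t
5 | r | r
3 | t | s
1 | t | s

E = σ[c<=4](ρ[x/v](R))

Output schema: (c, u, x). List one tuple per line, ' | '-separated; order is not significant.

Row counts bottom-up:
  R → 4
  ρ[x/v](R) → 4
  σ[c<=4](ρ[x/v](R)) → 3

== RESULT ==
c | u | x
1 | t | s
3 | t | s
4 | s | t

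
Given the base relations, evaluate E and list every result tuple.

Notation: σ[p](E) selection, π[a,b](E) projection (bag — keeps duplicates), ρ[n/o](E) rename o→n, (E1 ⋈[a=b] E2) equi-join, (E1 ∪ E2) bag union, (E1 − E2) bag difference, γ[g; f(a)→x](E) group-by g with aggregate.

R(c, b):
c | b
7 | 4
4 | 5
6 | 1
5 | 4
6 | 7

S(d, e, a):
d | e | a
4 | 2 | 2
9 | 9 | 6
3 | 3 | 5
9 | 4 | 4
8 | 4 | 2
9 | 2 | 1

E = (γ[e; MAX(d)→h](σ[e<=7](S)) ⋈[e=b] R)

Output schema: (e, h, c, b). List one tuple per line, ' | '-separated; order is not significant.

Row counts bottom-up:
  S → 6
  σ[e<=7](S) → 5
  γ[e; MAX(d)→h](σ[e<=7](S)) → 3
  R → 5
  (γ[e; MAX(d)→h](σ[e<=7](S)) ⋈[e=b] R) → 2

== RESULT ==
e | h | c | b
4 | 9 | 5 | 4
4 | 9 | 7 | 4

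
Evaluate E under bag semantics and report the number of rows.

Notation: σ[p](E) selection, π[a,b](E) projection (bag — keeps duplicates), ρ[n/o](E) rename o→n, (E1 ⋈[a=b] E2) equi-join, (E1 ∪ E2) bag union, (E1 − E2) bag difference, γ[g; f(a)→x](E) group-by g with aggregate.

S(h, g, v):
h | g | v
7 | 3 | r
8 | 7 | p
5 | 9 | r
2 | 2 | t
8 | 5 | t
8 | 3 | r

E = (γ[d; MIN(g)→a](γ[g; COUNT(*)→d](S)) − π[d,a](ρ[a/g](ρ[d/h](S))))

Per-node cardinality:
  S → 6
  γ[g; COUNT(*)→d](S) → 5
  γ[d; MIN(g)→a](γ[g; COUNT(*)→d](S)) → 2
  S → 6
  ρ[d/h](S) → 6
  ρ[a/g](ρ[d/h](S)) → 6
  π[d,a](ρ[a/g](ρ[d/h](S))) → 6
  (γ[d; MIN(g)→a](γ[g; COUNT(*)→d](S)) − π[d,a](ρ[a/g](ρ[d/h](S)))) → 2

|E| = 2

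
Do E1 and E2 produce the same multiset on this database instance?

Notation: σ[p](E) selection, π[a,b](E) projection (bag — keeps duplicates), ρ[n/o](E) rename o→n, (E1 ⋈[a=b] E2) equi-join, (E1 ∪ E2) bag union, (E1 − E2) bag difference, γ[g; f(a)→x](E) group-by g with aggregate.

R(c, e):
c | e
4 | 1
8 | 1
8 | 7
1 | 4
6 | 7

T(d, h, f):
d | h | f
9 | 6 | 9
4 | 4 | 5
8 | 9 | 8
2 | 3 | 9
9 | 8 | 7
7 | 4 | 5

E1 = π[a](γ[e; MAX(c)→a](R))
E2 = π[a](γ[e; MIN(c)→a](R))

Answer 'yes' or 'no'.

E1 subexpression sizes:
  R → 5
  γ[e; MAX(c)→a](R) → 3
  π[a](γ[e; MAX(c)→a](R)) → 3
E2 subexpression sizes:
  R → 5
  γ[e; MIN(c)→a](R) → 3
  π[a](γ[e; MIN(c)→a](R)) → 3

E1 result:
a
1
8
8
E2 result:
a
1
4
6
Witness: (6,) appears 0× in E1 but 1× in E2.

no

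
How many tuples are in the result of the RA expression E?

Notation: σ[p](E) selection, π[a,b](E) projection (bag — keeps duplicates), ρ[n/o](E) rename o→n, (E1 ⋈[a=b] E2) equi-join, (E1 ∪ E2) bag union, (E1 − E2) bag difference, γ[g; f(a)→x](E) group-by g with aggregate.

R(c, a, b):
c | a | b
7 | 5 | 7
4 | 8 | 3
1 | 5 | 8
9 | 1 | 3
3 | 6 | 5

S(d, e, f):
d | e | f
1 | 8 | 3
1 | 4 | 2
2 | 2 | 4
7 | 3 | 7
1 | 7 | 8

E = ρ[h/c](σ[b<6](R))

Row counts bottom-up:
  R → 5
  σ[b<6](R) → 3
  ρ[h/c](σ[b<6](R)) → 3

|E| = 3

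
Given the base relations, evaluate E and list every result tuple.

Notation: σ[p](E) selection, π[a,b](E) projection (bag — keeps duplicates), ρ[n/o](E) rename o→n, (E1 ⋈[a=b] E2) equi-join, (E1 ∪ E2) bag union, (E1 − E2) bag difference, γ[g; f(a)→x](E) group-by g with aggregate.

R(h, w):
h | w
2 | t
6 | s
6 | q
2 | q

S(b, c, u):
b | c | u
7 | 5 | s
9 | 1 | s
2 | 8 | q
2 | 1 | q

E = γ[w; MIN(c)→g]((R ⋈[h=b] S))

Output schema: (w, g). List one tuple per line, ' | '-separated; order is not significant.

Subexpression sizes:
  R → 4
  S → 4
  (R ⋈[h=b] S) → 4
  γ[w; MIN(c)→g]((R ⋈[h=b] S)) → 2

== RESULT ==
w | g
q | 1
t | 1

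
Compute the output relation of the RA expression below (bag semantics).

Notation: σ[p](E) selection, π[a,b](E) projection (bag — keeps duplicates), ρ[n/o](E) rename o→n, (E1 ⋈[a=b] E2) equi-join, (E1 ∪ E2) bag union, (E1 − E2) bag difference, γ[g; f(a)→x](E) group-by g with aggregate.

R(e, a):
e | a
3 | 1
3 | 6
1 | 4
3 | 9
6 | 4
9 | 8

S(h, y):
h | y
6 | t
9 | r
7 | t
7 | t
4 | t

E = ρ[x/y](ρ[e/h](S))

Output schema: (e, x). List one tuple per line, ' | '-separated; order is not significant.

Row counts bottom-up:
  S → 5
  ρ[e/h](S) → 5
  ρ[x/y](ρ[e/h](S)) → 5

== RESULT ==
e | x
4 | t
6 | t
7 | t
7 | t
9 | r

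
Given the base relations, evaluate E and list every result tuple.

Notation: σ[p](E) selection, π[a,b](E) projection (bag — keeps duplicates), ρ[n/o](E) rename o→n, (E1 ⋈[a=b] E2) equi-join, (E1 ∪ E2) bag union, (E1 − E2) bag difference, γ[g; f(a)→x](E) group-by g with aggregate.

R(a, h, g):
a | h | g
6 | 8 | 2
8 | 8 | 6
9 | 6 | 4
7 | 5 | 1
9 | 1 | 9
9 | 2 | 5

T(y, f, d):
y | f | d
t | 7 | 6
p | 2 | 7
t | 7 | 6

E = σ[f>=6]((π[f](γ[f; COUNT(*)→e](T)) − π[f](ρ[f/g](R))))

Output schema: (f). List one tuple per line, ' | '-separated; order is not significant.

Per-node cardinality:
  T → 3
  γ[f; COUNT(*)→e](T) → 2
  π[f](γ[f; COUNT(*)→e](T)) → 2
  R → 6
  ρ[f/g](R) → 6
  π[f](ρ[f/g](R)) → 6
  (π[f](γ[f; COUNT(*)→e](T)) − π[f](ρ[f/g](R))) → 1
  σ[f>=6]((π[f](γ[f; COUNT(*)→e](T)) − π[f](ρ[f/g](R)))) → 1

== RESULT ==
f
7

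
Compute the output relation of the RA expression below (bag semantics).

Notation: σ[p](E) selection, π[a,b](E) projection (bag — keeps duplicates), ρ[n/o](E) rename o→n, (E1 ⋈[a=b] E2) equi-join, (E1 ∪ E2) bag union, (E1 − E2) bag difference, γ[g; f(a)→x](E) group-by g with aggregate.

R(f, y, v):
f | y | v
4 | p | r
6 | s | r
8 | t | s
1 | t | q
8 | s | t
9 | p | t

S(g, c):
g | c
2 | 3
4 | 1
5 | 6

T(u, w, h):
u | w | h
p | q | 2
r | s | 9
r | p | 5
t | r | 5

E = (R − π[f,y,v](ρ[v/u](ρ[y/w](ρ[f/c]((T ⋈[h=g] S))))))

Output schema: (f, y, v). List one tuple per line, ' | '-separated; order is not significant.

Stepwise |·|:
  R → 6
  T → 4
  S → 3
  (T ⋈[h=g] S) → 3
  ρ[f/c]((T ⋈[h=g] S)) → 3
  ρ[y/w](ρ[f/c]((T ⋈[h=g] S))) → 3
  ρ[v/u](ρ[y/w](ρ[f/c]((T ⋈[h=g] S)))) → 3
  π[f,y,v](ρ[v/u](ρ[y/w](ρ[f/c]((T ⋈[h=g] S))))) → 3
  (R − π[f,y,v](ρ[v/u](ρ[y/w](ρ[f/c]((T ⋈[h=g] S)))))) → 6

== RESULT ==
f | y | v
1 | t | q
4 | p | r
6 | s | r
8 | s | t
8 | t | s
9 | p | t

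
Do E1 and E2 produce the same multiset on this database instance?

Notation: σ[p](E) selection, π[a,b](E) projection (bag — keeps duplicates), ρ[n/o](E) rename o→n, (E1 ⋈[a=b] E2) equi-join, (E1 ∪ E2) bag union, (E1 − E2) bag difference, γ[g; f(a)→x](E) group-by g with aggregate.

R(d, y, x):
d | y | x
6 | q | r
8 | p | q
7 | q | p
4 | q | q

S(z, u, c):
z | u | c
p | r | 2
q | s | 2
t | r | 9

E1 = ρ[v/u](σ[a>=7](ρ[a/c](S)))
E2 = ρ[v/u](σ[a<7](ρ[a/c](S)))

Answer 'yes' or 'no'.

E1 subexpression sizes:
  S → 3
  ρ[a/c](S) → 3
  σ[a>=7](ρ[a/c](S)) → 1
  ρ[v/u](σ[a>=7](ρ[a/c](S))) → 1
E2 subexpression sizes:
  S → 3
  ρ[a/c](S) → 3
  σ[a<7](ρ[a/c](S)) → 2
  ρ[v/u](σ[a<7](ρ[a/c](S))) → 2

E1 result:
z | v | a
t | r | 9
E2 result:
z | v | a
p | r | 2
q | s | 2
Witness: ('t', 'r', 9) appears 1× in E1 but 0× in E2.

no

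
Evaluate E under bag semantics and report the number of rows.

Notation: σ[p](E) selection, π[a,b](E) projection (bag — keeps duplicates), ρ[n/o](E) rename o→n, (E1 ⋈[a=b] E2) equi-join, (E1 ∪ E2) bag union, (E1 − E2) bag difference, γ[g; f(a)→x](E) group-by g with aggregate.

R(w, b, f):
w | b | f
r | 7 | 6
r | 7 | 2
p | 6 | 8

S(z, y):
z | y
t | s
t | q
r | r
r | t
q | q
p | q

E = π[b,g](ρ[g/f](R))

Subexpression sizes:
  R → 3
  ρ[g/f](R) → 3
  π[b,g](ρ[g/f](R)) → 3

|E| = 3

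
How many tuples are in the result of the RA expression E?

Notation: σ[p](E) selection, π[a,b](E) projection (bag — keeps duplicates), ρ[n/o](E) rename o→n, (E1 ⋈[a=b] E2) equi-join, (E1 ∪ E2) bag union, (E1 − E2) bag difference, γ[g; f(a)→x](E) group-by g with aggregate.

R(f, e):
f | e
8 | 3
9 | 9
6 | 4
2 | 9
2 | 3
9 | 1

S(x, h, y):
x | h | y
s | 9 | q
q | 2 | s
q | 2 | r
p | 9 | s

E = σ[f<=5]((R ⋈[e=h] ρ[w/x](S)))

Stepwise |·|:
  R → 6
  S → 4
  ρ[w/x](S) → 4
  (R ⋈[e=h] ρ[w/x](S)) → 4
  σ[f<=5]((R ⋈[e=h] ρ[w/x](S))) → 2

|E| = 2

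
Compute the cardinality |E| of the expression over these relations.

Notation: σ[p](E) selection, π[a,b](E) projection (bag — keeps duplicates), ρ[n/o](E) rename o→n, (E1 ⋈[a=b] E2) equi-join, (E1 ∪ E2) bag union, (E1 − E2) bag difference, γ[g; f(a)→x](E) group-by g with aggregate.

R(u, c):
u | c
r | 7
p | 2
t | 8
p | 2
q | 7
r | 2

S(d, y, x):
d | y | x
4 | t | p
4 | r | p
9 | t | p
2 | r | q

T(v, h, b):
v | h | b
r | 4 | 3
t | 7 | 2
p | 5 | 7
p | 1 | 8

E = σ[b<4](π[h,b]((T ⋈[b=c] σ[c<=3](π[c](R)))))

Row counts bottom-up:
  T → 4
  R → 6
  π[c](R) → 6
  σ[c<=3](π[c](R)) → 3
  (T ⋈[b=c] σ[c<=3](π[c](R))) → 3
  π[h,b]((T ⋈[b=c] σ[c<=3](π[c](R)))) → 3
  σ[b<4](π[h,b]((T ⋈[b=c] σ[c<=3](π[c](R))))) → 3

|E| = 3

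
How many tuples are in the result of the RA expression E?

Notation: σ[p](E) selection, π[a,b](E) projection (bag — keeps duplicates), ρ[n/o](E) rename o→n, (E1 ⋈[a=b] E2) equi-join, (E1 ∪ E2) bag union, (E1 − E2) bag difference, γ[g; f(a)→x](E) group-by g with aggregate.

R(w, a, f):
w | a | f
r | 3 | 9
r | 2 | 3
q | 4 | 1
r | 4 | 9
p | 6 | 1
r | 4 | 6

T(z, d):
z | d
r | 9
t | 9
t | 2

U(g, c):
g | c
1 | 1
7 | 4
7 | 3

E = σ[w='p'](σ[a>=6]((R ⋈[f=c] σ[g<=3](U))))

Row counts bottom-up:
  R → 6
  U → 3
  σ[g<=3](U) → 1
  (R ⋈[f=c] σ[g<=3](U)) → 2
  σ[a>=6]((R ⋈[f=c] σ[g<=3](U))) → 1
  σ[w='p'](σ[a>=6]((R ⋈[f=c] σ[g<=3](U)))) → 1

|E| = 1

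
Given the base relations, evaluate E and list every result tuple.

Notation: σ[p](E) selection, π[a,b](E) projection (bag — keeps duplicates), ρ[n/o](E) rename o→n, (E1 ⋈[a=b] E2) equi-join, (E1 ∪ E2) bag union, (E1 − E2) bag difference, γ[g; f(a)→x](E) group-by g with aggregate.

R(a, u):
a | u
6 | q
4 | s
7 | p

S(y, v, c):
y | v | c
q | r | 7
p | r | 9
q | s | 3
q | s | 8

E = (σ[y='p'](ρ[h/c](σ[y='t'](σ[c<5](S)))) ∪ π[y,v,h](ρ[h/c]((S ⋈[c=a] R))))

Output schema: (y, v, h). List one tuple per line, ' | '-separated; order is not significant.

Per-node cardinality:
  S → 4
  σ[c<5](S) → 1
  σ[y='t'](σ[c<5](S)) → 0
  ρ[h/c](σ[y='t'](σ[c<5](S))) → 0
  σ[y='p'](ρ[h/c](σ[y='t'](σ[c<5](S)))) → 0
  S → 4
  R → 3
  (S ⋈[c=a] R) → 1
  ρ[h/c]((S ⋈[c=a] R)) → 1
  π[y,v,h](ρ[h/c]((S ⋈[c=a] R))) → 1
  (σ[y='p'](ρ[h/c](σ[y='t'](σ[c<5](S)))) ∪ π[y,v,h](ρ[h/c]((S ⋈[c=a] R)))) → 1

== RESULT ==
y | v | h
q | r | 7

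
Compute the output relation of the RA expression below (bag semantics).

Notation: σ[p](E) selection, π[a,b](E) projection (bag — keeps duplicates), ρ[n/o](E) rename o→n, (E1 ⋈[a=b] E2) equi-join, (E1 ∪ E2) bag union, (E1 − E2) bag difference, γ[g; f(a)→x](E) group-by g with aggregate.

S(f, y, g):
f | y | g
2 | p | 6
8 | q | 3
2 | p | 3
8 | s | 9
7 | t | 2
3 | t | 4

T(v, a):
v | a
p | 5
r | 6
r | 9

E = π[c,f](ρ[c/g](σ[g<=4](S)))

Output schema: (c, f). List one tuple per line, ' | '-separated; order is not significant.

Subexpression sizes:
  S → 6
  σ[g<=4](S) → 4
  ρ[c/g](σ[g<=4](S)) → 4
  π[c,f](ρ[c/g](σ[g<=4](S))) → 4

== RESULT ==
c | f
2 | 7
3 | 2
3 | 8
4 | 3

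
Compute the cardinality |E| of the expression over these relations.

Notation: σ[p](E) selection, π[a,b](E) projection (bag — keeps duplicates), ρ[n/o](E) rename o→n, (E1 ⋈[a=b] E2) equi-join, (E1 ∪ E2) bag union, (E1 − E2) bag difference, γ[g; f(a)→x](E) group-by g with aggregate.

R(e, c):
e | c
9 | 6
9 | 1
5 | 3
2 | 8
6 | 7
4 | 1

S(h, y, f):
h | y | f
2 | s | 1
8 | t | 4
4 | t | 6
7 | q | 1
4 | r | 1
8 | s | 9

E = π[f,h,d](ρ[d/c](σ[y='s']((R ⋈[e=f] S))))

Per-node cardinality:
  R → 6
  S → 6
  (R ⋈[e=f] S) → 4
  σ[y='s']((R ⋈[e=f] S)) → 2
  ρ[d/c](σ[y='s']((R ⋈[e=f] S))) → 2
  π[f,h,d](ρ[d/c](σ[y='s']((R ⋈[e=f] S)))) → 2

|E| = 2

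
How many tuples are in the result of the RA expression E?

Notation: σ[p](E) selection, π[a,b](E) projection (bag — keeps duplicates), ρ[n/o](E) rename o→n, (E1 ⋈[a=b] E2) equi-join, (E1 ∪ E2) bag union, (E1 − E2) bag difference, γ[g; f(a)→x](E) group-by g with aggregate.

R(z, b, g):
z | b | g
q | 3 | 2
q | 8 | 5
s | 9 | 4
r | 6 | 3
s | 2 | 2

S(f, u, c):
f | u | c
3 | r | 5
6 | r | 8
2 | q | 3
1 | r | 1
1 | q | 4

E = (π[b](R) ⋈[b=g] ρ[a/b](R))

Subexpression sizes:
  R → 5
  π[b](R) → 5
  R → 5
  ρ[a/b](R) → 5
  (π[b](R) ⋈[b=g] ρ[a/b](R)) → 3

|E| = 3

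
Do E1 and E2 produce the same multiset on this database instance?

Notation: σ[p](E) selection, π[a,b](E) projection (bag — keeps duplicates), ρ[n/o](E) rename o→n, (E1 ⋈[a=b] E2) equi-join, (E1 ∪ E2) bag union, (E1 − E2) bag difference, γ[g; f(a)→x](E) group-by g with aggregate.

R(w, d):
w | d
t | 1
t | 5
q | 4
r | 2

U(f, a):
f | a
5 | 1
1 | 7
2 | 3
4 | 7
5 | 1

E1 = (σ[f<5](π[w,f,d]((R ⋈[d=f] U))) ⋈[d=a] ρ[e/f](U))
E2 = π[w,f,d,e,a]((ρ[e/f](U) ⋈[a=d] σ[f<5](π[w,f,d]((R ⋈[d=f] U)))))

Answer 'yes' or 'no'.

E1 stepwise |·|:
  R → 4
  U → 5
  (R ⋈[d=f] U) → 5
  π[w,f,d]((R ⋈[d=f] U)) → 5
  σ[f<5](π[w,f,d]((R ⋈[d=f] U))) → 3
  U → 5
  ρ[e/f](U) → 5
  (σ[f<5](π[w,f,d]((R ⋈[d=f] U))) ⋈[d=a] ρ[e/f](U)) → 2
E2 stepwise |·|:
  U → 5
  ρ[e/f](U) → 5
  R → 4
  U → 5
  (R ⋈[d=f] U) → 5
  π[w,f,d]((R ⋈[d=f] U)) → 5
  σ[f<5](π[w,f,d]((R ⋈[d=f] U))) → 3
  (ρ[e/f](U) ⋈[a=d] σ[f<5](π[w,f,d]((R ⋈[d=f] U)))) → 2
  π[w,f,d,e,a]((ρ[e/f](U) ⋈[a=d] σ[f<5](π[w,f,d]((R ⋈[d=f] U))))) → 2

E1 and E2 produce the same multiset:
w | f | d | e | a
t | 1 | 1 | 5 | 1
t | 1 | 1 | 5 | 1

yes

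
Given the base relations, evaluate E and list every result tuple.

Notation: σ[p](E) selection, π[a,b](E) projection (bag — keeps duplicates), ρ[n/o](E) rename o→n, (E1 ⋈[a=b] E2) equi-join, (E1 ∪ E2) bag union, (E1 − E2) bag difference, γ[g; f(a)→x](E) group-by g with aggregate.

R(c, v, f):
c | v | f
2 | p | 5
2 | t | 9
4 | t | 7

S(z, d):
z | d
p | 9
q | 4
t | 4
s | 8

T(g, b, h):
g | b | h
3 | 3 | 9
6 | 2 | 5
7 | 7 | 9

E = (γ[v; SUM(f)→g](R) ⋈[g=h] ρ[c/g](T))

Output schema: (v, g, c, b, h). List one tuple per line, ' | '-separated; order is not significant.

Subexpression sizes:
  R → 3
  γ[v; SUM(f)→g](R) → 2
  T → 3
  ρ[c/g](T) → 3
  (γ[v; SUM(f)→g](R) ⋈[g=h] ρ[c/g](T)) → 1

== RESULT ==
v | g | c | b | h
p | 5 | 6 | 2 | 5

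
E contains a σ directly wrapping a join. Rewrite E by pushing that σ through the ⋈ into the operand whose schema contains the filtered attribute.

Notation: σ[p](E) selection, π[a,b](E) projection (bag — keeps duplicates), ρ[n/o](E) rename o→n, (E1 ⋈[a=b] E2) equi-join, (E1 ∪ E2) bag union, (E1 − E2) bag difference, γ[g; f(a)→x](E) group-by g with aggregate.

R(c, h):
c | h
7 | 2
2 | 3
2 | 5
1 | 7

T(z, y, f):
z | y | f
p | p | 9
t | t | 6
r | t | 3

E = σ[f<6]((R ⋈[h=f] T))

σ filters on f, owned by the right side.
E' = (R ⋈[h=f] σ[f<6](T))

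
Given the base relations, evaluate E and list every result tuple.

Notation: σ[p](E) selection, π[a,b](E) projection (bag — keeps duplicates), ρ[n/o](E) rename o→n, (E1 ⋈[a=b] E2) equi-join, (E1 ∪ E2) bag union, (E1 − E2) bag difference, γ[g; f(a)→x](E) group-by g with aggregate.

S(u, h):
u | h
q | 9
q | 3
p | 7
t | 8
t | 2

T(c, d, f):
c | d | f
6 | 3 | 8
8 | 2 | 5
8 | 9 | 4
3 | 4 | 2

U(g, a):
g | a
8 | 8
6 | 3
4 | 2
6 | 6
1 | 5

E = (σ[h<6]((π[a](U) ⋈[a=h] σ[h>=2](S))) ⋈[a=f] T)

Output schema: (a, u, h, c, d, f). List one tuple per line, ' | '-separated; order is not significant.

Row counts bottom-up:
  U → 5
  π[a](U) → 5
  S → 5
  σ[h>=2](S) → 5
  (π[a](U) ⋈[a=h] σ[h>=2](S)) → 3
  σ[h<6]((π[a](U) ⋈[a=h] σ[h>=2](S))) → 2
  T → 4
  (σ[h<6]((π[a](U) ⋈[a=h] σ[h>=2](S))) ⋈[a=f] T) → 1

== RESULT ==
a | u | h | c | d | f
2 | t | 2 | 3 | 4 | 2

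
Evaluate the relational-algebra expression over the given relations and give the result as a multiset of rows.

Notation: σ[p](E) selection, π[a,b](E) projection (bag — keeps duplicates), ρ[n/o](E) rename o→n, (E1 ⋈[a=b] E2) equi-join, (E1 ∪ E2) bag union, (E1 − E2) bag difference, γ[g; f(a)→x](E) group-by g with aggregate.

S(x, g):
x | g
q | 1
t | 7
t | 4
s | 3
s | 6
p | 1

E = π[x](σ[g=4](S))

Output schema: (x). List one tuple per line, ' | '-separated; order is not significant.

Subexpression sizes:
  S → 6
  σ[g=4](S) → 1
  π[x](σ[g=4](S)) → 1

== RESULT ==
x
t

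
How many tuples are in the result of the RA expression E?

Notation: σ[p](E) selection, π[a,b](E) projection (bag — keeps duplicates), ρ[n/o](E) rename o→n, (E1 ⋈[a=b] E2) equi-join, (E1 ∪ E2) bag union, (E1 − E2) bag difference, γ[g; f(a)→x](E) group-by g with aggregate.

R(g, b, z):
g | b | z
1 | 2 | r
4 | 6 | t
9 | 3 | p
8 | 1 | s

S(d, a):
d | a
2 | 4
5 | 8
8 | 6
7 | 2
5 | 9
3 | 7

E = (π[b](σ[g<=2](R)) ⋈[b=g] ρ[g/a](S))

Stepwise |·|:
  R → 4
  σ[g<=2](R) → 1
  π[b](σ[g<=2](R)) → 1
  S → 6
  ρ[g/a](S) → 6
  (π[b](σ[g<=2](R)) ⋈[b=g] ρ[g/a](S)) → 1

|E| = 1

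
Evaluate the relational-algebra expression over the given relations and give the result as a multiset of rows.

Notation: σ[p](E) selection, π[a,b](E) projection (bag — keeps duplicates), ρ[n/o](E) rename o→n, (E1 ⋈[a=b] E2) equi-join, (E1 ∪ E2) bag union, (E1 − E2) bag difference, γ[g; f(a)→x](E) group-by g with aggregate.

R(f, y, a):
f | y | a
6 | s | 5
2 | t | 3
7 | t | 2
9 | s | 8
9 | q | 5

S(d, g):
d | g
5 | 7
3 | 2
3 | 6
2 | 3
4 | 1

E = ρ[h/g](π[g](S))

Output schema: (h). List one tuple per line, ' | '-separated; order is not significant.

Per-node cardinality:
  S → 5
  π[g](S) → 5
  ρ[h/g](π[g](S)) → 5

== RESULT ==
h
1
2
3
6
7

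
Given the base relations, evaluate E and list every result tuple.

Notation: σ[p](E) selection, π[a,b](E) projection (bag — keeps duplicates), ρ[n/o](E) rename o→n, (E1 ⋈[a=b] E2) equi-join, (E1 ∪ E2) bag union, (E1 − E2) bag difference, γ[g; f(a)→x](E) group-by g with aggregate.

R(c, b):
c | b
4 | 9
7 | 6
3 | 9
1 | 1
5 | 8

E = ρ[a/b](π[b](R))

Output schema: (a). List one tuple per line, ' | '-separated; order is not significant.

Row counts bottom-up:
  R → 5
  π[b](R) → 5
  ρ[a/b](π[b](R)) → 5

== RESULT ==
a
1
6
8
9
9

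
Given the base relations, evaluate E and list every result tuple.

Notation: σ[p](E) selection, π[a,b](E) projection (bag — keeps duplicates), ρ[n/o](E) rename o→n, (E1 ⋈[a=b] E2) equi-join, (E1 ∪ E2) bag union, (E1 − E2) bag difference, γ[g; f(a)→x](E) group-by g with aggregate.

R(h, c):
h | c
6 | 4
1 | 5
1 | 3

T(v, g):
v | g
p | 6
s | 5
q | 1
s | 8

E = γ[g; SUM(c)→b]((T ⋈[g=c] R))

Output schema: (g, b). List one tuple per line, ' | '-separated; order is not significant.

Stepwise |·|:
  T → 4
  R → 3
  (T ⋈[g=c] R) → 1
  γ[g; SUM(c)→b]((T ⋈[g=c] R)) → 1

== RESULT ==
g | b
5 | 5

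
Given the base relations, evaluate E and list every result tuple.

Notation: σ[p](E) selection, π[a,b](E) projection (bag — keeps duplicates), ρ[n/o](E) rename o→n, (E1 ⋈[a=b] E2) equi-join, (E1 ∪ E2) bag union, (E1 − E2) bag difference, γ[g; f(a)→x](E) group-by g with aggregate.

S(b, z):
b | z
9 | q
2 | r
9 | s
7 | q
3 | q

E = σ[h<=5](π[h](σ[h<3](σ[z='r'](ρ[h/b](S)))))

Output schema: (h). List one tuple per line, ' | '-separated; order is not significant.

Row counts bottom-up:
  S → 5
  ρ[h/b](S) → 5
  σ[z='r'](ρ[h/b](S)) → 1
  σ[h<3](σ[z='r'](ρ[h/b](S))) → 1
  π[h](σ[h<3](σ[z='r'](ρ[h/b](S)))) → 1
  σ[h<=5](π[h](σ[h<3](σ[z='r'](ρ[h/b](S))))) → 1

== RESULT ==
h
2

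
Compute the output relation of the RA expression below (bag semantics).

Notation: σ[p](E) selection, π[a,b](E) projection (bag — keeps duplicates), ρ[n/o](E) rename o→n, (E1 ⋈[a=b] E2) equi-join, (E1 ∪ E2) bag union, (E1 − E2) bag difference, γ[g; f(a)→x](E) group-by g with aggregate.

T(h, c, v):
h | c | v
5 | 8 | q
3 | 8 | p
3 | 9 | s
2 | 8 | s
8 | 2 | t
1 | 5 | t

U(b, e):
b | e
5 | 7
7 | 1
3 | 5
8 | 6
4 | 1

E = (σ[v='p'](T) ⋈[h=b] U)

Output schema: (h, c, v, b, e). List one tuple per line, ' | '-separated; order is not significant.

Subexpression sizes:
  T → 6
  σ[v='p'](T) → 1
  U → 5
  (σ[v='p'](T) ⋈[h=b] U) → 1

== RESULT ==
h | c | v | b | e
3 | 8 | p | 3 | 5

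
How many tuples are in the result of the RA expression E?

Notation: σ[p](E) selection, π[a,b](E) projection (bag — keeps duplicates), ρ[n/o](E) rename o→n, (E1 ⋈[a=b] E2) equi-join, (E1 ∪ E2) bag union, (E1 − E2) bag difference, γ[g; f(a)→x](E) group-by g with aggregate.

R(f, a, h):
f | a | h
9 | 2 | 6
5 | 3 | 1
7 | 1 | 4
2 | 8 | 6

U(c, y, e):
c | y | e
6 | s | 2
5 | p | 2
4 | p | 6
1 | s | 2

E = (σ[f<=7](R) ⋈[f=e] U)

Stepwise |·|:
  R → 4
  σ[f<=7](R) → 3
  U → 4
  (σ[f<=7](R) ⋈[f=e] U) → 3

|E| = 3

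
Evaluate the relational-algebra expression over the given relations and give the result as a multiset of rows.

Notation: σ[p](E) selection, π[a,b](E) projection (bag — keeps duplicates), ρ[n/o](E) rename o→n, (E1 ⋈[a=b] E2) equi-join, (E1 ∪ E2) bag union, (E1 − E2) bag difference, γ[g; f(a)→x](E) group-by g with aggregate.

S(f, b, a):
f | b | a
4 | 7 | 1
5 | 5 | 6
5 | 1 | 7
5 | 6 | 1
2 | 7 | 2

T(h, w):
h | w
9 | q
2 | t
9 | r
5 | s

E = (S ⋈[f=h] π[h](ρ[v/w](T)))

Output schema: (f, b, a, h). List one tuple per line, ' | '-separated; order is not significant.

Per-node cardinality:
  S → 5
  T → 4
  ρ[v/w](T) → 4
  π[h](ρ[v/w](T)) → 4
  (S ⋈[f=h] π[h](ρ[v/w](T))) → 4

== RESULT ==
f | b | a | h
2 | 7 | 2 | 2
5 | 1 | 7 | 5
5 | 5 | 6 | 5
5 | 6 | 1 | 5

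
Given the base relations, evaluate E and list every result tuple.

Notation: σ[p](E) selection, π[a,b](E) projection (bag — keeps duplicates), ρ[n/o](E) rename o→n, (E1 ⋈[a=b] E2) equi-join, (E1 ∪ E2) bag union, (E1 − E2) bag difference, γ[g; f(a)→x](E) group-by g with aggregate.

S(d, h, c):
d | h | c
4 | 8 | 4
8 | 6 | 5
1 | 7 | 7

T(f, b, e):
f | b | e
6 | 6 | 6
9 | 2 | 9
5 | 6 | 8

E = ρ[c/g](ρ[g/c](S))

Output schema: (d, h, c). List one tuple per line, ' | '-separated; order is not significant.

Row counts bottom-up:
  S → 3
  ρ[g/c](S) → 3
  ρ[c/g](ρ[g/c](S)) → 3

== RESULT ==
d | h | c
1 | 7 | 7
4 | 8 | 4
8 | 6 | 5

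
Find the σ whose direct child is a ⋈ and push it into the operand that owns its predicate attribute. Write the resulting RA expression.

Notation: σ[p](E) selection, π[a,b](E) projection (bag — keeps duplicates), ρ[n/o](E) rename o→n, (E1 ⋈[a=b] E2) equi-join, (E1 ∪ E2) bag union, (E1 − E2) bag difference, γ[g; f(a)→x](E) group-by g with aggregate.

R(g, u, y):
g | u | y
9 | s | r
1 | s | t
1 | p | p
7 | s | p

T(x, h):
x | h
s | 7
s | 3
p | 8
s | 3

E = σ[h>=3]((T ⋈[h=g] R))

σ filters on h, owned by the left side.
E' = (σ[h>=3](T) ⋈[h=g] R)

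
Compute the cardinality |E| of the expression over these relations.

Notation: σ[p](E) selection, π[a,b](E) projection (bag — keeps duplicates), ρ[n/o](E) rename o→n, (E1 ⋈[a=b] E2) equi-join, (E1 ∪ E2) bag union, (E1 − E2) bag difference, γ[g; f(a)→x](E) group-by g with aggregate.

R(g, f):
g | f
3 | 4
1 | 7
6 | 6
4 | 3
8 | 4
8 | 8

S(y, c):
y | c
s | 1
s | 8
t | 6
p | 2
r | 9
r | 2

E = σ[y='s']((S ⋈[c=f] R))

Row counts bottom-up:
  S → 6
  R → 6
  (S ⋈[c=f] R) → 2
  σ[y='s']((S ⋈[c=f] R)) → 1

|E| = 1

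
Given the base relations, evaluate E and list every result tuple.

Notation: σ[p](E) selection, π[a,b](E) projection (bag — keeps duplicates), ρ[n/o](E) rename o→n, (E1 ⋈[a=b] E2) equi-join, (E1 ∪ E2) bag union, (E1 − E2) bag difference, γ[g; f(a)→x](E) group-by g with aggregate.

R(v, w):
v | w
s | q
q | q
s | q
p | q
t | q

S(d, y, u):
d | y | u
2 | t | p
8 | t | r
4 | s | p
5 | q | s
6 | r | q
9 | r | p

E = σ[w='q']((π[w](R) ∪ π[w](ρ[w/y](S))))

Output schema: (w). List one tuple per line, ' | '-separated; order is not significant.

Row counts bottom-up:
  R → 5
  π[w](R) → 5
  S → 6
  ρ[w/y](S) → 6
  π[w](ρ[w/y](S)) → 6
  (π[w](R) ∪ π[w](ρ[w/y](S))) → 11
  σ[w='q']((π[w](R) ∪ π[w](ρ[w/y](S)))) → 6

== RESULT ==
w
q
q
q
q
q
q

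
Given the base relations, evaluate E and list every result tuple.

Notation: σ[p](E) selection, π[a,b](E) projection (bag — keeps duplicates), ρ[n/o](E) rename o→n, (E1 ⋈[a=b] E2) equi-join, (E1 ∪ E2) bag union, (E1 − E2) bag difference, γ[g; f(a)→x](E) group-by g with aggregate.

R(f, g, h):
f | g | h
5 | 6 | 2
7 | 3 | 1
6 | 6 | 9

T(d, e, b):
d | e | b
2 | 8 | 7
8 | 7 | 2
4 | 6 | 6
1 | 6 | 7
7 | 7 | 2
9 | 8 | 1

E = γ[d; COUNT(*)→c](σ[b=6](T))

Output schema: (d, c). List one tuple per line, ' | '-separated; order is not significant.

Stepwise |·|:
  T → 6
  σ[b=6](T) → 1
  γ[d; COUNT(*)→c](σ[b=6](T)) → 1

== RESULT ==
d | c
4 | 1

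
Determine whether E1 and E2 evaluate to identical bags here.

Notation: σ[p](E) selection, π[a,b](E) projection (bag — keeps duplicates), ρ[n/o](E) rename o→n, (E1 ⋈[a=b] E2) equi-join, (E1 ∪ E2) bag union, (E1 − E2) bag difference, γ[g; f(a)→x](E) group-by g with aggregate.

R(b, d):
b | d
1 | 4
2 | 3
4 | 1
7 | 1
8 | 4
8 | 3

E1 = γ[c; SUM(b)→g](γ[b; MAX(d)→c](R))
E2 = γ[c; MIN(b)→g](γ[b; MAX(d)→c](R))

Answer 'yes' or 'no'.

E1 per-node cardinality:
  R → 6
  γ[b; MAX(d)→c](R) → 5
  γ[c; SUM(b)→g](γ[b; MAX(d)→c](R)) → 3
E2 per-node cardinality:
  R → 6
  γ[b; MAX(d)→c](R) → 5
  γ[c; MIN(b)→g](γ[b; MAX(d)→c](R)) → 3

E1 result:
c | g
1 | 11
3 | 2
4 | 9
E2 result:
c | g
1 | 4
3 | 2
4 | 1
Witness: (1, 11) appears 1× in E1 but 0× in E2.

no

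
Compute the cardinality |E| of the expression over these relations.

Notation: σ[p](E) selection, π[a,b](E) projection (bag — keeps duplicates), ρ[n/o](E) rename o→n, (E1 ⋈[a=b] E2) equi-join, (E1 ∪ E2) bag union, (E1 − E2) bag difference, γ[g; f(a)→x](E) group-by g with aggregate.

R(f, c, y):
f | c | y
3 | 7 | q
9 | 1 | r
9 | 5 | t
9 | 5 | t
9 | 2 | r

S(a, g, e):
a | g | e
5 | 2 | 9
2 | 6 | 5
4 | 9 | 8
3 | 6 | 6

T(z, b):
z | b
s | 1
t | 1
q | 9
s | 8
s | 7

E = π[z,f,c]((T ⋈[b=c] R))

Stepwise |·|:
  T → 5
  R → 5
  (T ⋈[b=c] R) → 3
  π[z,f,c]((T ⋈[b=c] R)) → 3

|E| = 3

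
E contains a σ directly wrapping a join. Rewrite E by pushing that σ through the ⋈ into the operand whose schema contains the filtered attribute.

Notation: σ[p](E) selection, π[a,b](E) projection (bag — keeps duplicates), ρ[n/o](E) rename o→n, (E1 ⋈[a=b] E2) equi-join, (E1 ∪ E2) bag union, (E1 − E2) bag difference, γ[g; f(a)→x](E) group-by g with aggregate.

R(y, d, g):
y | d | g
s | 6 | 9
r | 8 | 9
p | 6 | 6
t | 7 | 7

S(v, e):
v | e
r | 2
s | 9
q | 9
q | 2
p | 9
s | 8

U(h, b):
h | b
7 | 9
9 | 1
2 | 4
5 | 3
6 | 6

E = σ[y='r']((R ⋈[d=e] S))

σ filters on y, owned by the left side.
E' = (σ[y='r'](R) ⋈[d=e] S)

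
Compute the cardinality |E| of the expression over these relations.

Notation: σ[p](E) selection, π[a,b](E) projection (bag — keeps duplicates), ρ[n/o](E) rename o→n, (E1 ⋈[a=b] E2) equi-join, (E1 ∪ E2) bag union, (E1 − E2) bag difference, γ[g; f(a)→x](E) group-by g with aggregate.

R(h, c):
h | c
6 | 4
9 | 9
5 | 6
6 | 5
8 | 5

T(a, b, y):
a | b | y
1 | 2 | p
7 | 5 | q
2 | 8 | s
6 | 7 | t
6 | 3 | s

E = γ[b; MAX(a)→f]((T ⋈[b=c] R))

Stepwise |·|:
  T → 5
  R → 5
  (T ⋈[b=c] R) → 2
  γ[b; MAX(a)→f]((T ⋈[b=c] R)) → 1

|E| = 1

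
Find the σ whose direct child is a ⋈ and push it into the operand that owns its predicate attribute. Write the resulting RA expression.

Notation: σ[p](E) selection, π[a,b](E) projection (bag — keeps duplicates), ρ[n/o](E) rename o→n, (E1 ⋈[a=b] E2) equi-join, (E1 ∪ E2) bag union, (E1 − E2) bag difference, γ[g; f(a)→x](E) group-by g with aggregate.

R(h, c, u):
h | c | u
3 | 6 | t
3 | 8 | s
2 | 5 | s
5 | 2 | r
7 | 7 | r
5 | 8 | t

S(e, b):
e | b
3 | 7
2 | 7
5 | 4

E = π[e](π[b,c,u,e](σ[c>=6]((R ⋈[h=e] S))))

σ filters on c, owned by the left side.
E' = π[e](π[b,c,u,e]((σ[c>=6](R) ⋈[h=e] S)))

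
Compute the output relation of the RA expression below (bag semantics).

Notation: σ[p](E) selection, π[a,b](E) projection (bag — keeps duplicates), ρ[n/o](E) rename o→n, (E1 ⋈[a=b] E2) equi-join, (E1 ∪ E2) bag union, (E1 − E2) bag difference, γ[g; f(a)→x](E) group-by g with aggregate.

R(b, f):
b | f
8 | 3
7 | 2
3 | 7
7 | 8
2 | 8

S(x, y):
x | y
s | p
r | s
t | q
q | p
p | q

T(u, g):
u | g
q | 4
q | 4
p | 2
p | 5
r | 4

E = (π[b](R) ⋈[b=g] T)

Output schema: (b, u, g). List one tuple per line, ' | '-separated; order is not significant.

Row counts bottom-up:
  R → 5
  π[b](R) → 5
  T → 5
  (π[b](R) ⋈[b=g] T) → 1

== RESULT ==
b | u | g
2 | p | 2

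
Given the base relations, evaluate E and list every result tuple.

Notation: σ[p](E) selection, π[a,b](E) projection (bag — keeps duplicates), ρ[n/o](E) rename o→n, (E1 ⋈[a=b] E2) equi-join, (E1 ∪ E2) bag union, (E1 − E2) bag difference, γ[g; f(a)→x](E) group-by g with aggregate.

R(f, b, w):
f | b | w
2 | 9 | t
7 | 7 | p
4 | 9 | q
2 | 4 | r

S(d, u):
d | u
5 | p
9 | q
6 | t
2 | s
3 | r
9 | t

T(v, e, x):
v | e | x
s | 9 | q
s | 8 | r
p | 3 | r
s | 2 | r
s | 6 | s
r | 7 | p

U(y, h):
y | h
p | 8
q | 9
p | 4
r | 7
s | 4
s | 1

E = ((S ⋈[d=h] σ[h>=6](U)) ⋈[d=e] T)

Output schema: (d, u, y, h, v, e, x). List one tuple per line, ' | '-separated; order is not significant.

Per-node cardinality:
  S → 6
  U → 6
  σ[h>=6](U) → 3
  (S ⋈[d=h] σ[h>=6](U)) → 2
  T → 6
  ((S ⋈[d=h] σ[h>=6](U)) ⋈[d=e] T) → 2

== RESULT ==
d | u | y | h | v | e | x
9 | q | q | 9 | s | 9 | q
9 | t | q | 9 | s | 9 | q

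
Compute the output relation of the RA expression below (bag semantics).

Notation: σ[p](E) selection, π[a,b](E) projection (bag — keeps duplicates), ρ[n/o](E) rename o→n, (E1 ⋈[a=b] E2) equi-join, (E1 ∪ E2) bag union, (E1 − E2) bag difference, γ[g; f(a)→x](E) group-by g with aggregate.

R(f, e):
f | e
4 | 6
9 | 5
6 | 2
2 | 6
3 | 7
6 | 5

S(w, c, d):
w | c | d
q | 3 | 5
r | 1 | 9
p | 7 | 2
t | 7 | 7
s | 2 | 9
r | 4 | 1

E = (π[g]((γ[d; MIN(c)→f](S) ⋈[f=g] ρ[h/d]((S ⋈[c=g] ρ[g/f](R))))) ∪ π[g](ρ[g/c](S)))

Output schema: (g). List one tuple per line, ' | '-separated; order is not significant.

Subexpression sizes:
  S → 6
  γ[d; MIN(c)→f](S) → 5
  S → 6
  R → 6
  ρ[g/f](R) → 6
  (S ⋈[c=g] ρ[g/f](R)) → 3
  ρ[h/d]((S ⋈[c=g] ρ[g/f](R))) → 3
  (γ[d; MIN(c)→f](S) ⋈[f=g] ρ[h/d]((S ⋈[c=g] ρ[g/f](R)))) → 2
  π[g]((γ[d; MIN(c)→f](S) ⋈[f=g] ρ[h/d]((S ⋈[c=g] ρ[g/f](R))))) → 2
  S → 6
  ρ[g/c](S) → 6
  π[g](ρ[g/c](S)) → 6
  (π[g]((γ[d; MIN(c)→f](S) ⋈[f=g] ρ[h/d]((S ⋈[c=g] ρ[g/f](R))))) ∪ π[g](ρ[g/c](S))) → 8

== RESULT ==
g
1
2
3
3
4
4
7
7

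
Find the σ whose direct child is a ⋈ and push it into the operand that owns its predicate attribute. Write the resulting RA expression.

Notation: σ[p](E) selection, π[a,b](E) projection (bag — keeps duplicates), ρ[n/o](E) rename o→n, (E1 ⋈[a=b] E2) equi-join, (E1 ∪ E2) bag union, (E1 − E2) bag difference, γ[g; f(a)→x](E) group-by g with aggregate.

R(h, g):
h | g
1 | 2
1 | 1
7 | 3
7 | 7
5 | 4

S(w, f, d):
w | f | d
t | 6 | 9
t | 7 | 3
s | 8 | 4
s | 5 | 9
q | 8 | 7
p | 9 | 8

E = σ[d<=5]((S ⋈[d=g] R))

σ filters on d, owned by the left side.
E' = (σ[d<=5](S) ⋈[d=g] R)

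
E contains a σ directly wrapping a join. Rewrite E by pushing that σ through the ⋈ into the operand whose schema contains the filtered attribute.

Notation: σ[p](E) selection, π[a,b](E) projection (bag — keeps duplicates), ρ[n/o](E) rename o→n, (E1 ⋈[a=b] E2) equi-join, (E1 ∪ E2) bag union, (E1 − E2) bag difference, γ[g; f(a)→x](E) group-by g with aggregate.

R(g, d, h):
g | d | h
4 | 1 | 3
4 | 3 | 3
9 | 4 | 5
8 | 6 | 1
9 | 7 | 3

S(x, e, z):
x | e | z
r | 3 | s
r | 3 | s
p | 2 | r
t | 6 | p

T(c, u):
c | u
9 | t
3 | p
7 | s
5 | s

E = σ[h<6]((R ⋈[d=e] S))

σ filters on h, owned by the left side.
E' = (σ[h<6](R) ⋈[d=e] S)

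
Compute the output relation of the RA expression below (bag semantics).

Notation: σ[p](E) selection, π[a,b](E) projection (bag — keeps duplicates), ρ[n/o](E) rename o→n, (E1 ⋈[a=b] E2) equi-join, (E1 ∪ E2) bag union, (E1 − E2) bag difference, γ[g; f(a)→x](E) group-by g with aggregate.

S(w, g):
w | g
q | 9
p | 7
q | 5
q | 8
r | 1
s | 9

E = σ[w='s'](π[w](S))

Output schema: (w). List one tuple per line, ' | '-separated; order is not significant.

Stepwise |·|:
  S → 6
  π[w](S) → 6
  σ[w='s'](π[w](S)) → 1

== RESULT ==
w
s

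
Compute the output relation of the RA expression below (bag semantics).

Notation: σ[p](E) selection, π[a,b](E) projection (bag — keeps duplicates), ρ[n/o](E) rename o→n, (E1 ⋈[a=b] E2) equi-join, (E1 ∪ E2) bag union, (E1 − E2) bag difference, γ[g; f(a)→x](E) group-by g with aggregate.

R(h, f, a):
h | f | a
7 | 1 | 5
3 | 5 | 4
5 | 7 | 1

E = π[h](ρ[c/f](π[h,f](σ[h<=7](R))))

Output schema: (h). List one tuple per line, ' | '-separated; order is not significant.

Stepwise |·|:
  R → 3
  σ[h<=7](R) → 3
  π[h,f](σ[h<=7](R)) → 3
  ρ[c/f](π[h,f](σ[h<=7](R))) → 3
  π[h](ρ[c/f](π[h,f](σ[h<=7](R)))) → 3

== RESULT ==
h
3
5
7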